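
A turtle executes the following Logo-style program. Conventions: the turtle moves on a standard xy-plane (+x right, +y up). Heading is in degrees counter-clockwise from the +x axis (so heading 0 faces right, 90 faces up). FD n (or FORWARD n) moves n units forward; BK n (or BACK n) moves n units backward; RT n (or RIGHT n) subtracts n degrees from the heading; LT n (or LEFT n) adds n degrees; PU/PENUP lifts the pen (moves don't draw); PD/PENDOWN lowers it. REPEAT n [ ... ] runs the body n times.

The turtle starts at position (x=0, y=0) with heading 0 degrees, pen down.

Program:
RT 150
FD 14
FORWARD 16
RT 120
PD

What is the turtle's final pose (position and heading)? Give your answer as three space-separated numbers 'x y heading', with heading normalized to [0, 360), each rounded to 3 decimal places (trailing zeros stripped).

Answer: -25.981 -15 90

Derivation:
Executing turtle program step by step:
Start: pos=(0,0), heading=0, pen down
RT 150: heading 0 -> 210
FD 14: (0,0) -> (-12.124,-7) [heading=210, draw]
FD 16: (-12.124,-7) -> (-25.981,-15) [heading=210, draw]
RT 120: heading 210 -> 90
PD: pen down
Final: pos=(-25.981,-15), heading=90, 2 segment(s) drawn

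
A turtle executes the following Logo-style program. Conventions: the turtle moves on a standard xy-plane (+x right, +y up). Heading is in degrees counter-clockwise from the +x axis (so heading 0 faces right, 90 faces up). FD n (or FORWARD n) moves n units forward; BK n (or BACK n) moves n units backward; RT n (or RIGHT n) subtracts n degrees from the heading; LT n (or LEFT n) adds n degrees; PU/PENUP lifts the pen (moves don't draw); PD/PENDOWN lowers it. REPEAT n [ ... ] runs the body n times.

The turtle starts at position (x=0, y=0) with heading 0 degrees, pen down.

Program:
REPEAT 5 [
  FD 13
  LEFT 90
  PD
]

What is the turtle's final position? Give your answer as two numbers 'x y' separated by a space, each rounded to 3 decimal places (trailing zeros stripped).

Answer: 13 0

Derivation:
Executing turtle program step by step:
Start: pos=(0,0), heading=0, pen down
REPEAT 5 [
  -- iteration 1/5 --
  FD 13: (0,0) -> (13,0) [heading=0, draw]
  LT 90: heading 0 -> 90
  PD: pen down
  -- iteration 2/5 --
  FD 13: (13,0) -> (13,13) [heading=90, draw]
  LT 90: heading 90 -> 180
  PD: pen down
  -- iteration 3/5 --
  FD 13: (13,13) -> (0,13) [heading=180, draw]
  LT 90: heading 180 -> 270
  PD: pen down
  -- iteration 4/5 --
  FD 13: (0,13) -> (0,0) [heading=270, draw]
  LT 90: heading 270 -> 0
  PD: pen down
  -- iteration 5/5 --
  FD 13: (0,0) -> (13,0) [heading=0, draw]
  LT 90: heading 0 -> 90
  PD: pen down
]
Final: pos=(13,0), heading=90, 5 segment(s) drawn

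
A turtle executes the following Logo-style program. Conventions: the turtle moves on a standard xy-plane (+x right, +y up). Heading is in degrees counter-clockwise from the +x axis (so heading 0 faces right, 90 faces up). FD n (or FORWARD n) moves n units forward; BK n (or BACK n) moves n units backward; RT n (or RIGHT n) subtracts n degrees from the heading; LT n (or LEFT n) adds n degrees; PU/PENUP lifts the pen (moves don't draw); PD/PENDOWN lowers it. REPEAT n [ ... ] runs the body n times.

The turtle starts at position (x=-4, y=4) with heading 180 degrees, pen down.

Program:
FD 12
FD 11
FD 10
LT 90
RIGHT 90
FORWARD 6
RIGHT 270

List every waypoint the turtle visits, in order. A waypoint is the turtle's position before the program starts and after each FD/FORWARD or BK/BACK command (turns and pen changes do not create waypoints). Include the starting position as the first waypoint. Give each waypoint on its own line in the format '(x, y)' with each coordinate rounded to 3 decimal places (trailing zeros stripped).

Answer: (-4, 4)
(-16, 4)
(-27, 4)
(-37, 4)
(-43, 4)

Derivation:
Executing turtle program step by step:
Start: pos=(-4,4), heading=180, pen down
FD 12: (-4,4) -> (-16,4) [heading=180, draw]
FD 11: (-16,4) -> (-27,4) [heading=180, draw]
FD 10: (-27,4) -> (-37,4) [heading=180, draw]
LT 90: heading 180 -> 270
RT 90: heading 270 -> 180
FD 6: (-37,4) -> (-43,4) [heading=180, draw]
RT 270: heading 180 -> 270
Final: pos=(-43,4), heading=270, 4 segment(s) drawn
Waypoints (5 total):
(-4, 4)
(-16, 4)
(-27, 4)
(-37, 4)
(-43, 4)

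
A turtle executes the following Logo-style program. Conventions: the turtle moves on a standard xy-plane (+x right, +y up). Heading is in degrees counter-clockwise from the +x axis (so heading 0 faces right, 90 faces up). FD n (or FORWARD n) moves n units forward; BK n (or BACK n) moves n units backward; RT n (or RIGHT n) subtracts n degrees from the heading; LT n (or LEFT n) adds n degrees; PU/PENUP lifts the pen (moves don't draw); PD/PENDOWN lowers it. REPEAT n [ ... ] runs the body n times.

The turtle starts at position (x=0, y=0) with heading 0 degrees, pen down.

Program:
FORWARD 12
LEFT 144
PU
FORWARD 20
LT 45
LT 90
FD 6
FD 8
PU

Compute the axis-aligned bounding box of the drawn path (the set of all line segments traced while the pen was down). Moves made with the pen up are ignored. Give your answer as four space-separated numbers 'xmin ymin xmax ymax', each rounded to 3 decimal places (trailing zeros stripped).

Executing turtle program step by step:
Start: pos=(0,0), heading=0, pen down
FD 12: (0,0) -> (12,0) [heading=0, draw]
LT 144: heading 0 -> 144
PU: pen up
FD 20: (12,0) -> (-4.18,11.756) [heading=144, move]
LT 45: heading 144 -> 189
LT 90: heading 189 -> 279
FD 6: (-4.18,11.756) -> (-3.242,5.83) [heading=279, move]
FD 8: (-3.242,5.83) -> (-1.99,-2.072) [heading=279, move]
PU: pen up
Final: pos=(-1.99,-2.072), heading=279, 1 segment(s) drawn

Segment endpoints: x in {0, 12}, y in {0}
xmin=0, ymin=0, xmax=12, ymax=0

Answer: 0 0 12 0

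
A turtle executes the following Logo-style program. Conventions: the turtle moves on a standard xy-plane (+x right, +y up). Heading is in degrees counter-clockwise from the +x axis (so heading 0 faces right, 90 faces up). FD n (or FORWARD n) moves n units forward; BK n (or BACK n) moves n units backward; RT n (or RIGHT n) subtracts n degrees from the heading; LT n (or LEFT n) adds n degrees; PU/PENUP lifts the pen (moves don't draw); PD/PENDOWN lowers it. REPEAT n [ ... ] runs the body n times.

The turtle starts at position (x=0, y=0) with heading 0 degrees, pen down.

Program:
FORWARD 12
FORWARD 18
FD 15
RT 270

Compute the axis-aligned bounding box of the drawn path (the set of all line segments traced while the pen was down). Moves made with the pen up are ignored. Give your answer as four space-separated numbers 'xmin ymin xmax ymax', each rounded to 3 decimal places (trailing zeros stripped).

Executing turtle program step by step:
Start: pos=(0,0), heading=0, pen down
FD 12: (0,0) -> (12,0) [heading=0, draw]
FD 18: (12,0) -> (30,0) [heading=0, draw]
FD 15: (30,0) -> (45,0) [heading=0, draw]
RT 270: heading 0 -> 90
Final: pos=(45,0), heading=90, 3 segment(s) drawn

Segment endpoints: x in {0, 12, 30, 45}, y in {0}
xmin=0, ymin=0, xmax=45, ymax=0

Answer: 0 0 45 0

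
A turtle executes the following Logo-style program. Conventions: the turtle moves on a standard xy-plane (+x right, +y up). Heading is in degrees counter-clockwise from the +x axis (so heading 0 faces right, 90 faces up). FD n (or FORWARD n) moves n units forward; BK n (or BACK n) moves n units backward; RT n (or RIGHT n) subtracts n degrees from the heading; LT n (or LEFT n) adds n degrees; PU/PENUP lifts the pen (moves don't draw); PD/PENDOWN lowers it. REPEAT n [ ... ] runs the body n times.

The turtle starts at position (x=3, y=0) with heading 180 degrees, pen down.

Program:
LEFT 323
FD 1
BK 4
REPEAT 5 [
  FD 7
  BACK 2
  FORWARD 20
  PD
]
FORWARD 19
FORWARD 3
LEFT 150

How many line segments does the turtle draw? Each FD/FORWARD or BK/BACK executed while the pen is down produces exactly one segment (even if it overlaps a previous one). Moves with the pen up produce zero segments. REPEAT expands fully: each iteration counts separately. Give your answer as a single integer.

Executing turtle program step by step:
Start: pos=(3,0), heading=180, pen down
LT 323: heading 180 -> 143
FD 1: (3,0) -> (2.201,0.602) [heading=143, draw]
BK 4: (2.201,0.602) -> (5.396,-1.805) [heading=143, draw]
REPEAT 5 [
  -- iteration 1/5 --
  FD 7: (5.396,-1.805) -> (-0.195,2.407) [heading=143, draw]
  BK 2: (-0.195,2.407) -> (1.403,1.204) [heading=143, draw]
  FD 20: (1.403,1.204) -> (-14.57,13.24) [heading=143, draw]
  PD: pen down
  -- iteration 2/5 --
  FD 7: (-14.57,13.24) -> (-20.16,17.453) [heading=143, draw]
  BK 2: (-20.16,17.453) -> (-18.563,16.249) [heading=143, draw]
  FD 20: (-18.563,16.249) -> (-34.536,28.285) [heading=143, draw]
  PD: pen down
  -- iteration 3/5 --
  FD 7: (-34.536,28.285) -> (-40.126,32.498) [heading=143, draw]
  BK 2: (-40.126,32.498) -> (-38.529,31.294) [heading=143, draw]
  FD 20: (-38.529,31.294) -> (-54.502,43.331) [heading=143, draw]
  PD: pen down
  -- iteration 4/5 --
  FD 7: (-54.502,43.331) -> (-60.092,47.543) [heading=143, draw]
  BK 2: (-60.092,47.543) -> (-58.495,46.34) [heading=143, draw]
  FD 20: (-58.495,46.34) -> (-74.468,58.376) [heading=143, draw]
  PD: pen down
  -- iteration 5/5 --
  FD 7: (-74.468,58.376) -> (-80.058,62.589) [heading=143, draw]
  BK 2: (-80.058,62.589) -> (-78.461,61.385) [heading=143, draw]
  FD 20: (-78.461,61.385) -> (-94.434,73.421) [heading=143, draw]
  PD: pen down
]
FD 19: (-94.434,73.421) -> (-109.608,84.856) [heading=143, draw]
FD 3: (-109.608,84.856) -> (-112.004,86.661) [heading=143, draw]
LT 150: heading 143 -> 293
Final: pos=(-112.004,86.661), heading=293, 19 segment(s) drawn
Segments drawn: 19

Answer: 19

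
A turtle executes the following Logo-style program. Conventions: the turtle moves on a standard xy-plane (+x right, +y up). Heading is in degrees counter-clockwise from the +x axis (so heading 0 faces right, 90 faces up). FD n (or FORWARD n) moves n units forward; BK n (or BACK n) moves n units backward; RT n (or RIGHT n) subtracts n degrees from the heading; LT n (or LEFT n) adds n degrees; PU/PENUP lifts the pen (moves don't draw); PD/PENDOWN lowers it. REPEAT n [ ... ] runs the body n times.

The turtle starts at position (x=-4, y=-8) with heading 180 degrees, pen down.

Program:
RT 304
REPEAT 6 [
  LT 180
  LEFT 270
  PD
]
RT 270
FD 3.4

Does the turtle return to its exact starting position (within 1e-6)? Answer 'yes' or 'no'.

Executing turtle program step by step:
Start: pos=(-4,-8), heading=180, pen down
RT 304: heading 180 -> 236
REPEAT 6 [
  -- iteration 1/6 --
  LT 180: heading 236 -> 56
  LT 270: heading 56 -> 326
  PD: pen down
  -- iteration 2/6 --
  LT 180: heading 326 -> 146
  LT 270: heading 146 -> 56
  PD: pen down
  -- iteration 3/6 --
  LT 180: heading 56 -> 236
  LT 270: heading 236 -> 146
  PD: pen down
  -- iteration 4/6 --
  LT 180: heading 146 -> 326
  LT 270: heading 326 -> 236
  PD: pen down
  -- iteration 5/6 --
  LT 180: heading 236 -> 56
  LT 270: heading 56 -> 326
  PD: pen down
  -- iteration 6/6 --
  LT 180: heading 326 -> 146
  LT 270: heading 146 -> 56
  PD: pen down
]
RT 270: heading 56 -> 146
FD 3.4: (-4,-8) -> (-6.819,-6.099) [heading=146, draw]
Final: pos=(-6.819,-6.099), heading=146, 1 segment(s) drawn

Start position: (-4, -8)
Final position: (-6.819, -6.099)
Distance = 3.4; >= 1e-6 -> NOT closed

Answer: no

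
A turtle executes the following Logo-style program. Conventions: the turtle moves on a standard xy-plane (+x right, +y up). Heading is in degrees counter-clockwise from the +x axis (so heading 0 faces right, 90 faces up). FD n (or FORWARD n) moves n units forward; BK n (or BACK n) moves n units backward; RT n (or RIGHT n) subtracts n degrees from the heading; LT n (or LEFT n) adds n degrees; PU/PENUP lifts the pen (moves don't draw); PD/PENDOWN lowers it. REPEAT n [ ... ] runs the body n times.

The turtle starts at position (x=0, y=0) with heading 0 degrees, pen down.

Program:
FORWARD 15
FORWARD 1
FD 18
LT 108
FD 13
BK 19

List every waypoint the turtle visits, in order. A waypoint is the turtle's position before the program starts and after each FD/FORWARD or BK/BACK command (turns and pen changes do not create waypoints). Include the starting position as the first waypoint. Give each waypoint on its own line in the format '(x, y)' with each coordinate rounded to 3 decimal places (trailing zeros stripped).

Answer: (0, 0)
(15, 0)
(16, 0)
(34, 0)
(29.983, 12.364)
(35.854, -5.706)

Derivation:
Executing turtle program step by step:
Start: pos=(0,0), heading=0, pen down
FD 15: (0,0) -> (15,0) [heading=0, draw]
FD 1: (15,0) -> (16,0) [heading=0, draw]
FD 18: (16,0) -> (34,0) [heading=0, draw]
LT 108: heading 0 -> 108
FD 13: (34,0) -> (29.983,12.364) [heading=108, draw]
BK 19: (29.983,12.364) -> (35.854,-5.706) [heading=108, draw]
Final: pos=(35.854,-5.706), heading=108, 5 segment(s) drawn
Waypoints (6 total):
(0, 0)
(15, 0)
(16, 0)
(34, 0)
(29.983, 12.364)
(35.854, -5.706)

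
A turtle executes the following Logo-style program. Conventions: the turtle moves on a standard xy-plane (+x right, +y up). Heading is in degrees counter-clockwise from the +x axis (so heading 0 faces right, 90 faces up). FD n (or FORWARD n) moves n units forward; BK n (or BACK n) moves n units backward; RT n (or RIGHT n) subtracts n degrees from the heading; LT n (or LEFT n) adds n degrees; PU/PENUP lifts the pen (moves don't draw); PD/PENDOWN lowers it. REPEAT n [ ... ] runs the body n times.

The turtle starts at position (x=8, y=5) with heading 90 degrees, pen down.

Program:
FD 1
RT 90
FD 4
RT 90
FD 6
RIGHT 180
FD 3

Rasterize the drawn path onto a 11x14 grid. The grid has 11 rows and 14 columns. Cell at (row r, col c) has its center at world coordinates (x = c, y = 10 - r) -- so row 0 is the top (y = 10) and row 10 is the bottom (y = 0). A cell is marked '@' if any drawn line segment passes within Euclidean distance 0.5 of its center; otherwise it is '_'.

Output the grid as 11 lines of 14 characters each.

Segment 0: (8,5) -> (8,6)
Segment 1: (8,6) -> (12,6)
Segment 2: (12,6) -> (12,0)
Segment 3: (12,0) -> (12,3)

Answer: ______________
______________
______________
______________
________@@@@@_
________@___@_
____________@_
____________@_
____________@_
____________@_
____________@_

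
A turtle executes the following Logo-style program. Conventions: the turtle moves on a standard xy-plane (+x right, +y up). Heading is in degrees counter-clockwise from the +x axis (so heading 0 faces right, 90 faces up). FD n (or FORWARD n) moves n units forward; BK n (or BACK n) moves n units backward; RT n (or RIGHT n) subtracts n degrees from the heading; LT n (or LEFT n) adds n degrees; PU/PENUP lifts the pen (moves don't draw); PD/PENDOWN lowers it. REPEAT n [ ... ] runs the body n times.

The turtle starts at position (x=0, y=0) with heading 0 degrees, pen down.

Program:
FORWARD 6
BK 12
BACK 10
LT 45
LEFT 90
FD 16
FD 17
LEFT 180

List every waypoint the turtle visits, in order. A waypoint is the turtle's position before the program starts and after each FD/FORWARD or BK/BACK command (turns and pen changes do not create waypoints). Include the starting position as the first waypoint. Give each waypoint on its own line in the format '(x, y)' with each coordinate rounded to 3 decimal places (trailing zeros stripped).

Executing turtle program step by step:
Start: pos=(0,0), heading=0, pen down
FD 6: (0,0) -> (6,0) [heading=0, draw]
BK 12: (6,0) -> (-6,0) [heading=0, draw]
BK 10: (-6,0) -> (-16,0) [heading=0, draw]
LT 45: heading 0 -> 45
LT 90: heading 45 -> 135
FD 16: (-16,0) -> (-27.314,11.314) [heading=135, draw]
FD 17: (-27.314,11.314) -> (-39.335,23.335) [heading=135, draw]
LT 180: heading 135 -> 315
Final: pos=(-39.335,23.335), heading=315, 5 segment(s) drawn
Waypoints (6 total):
(0, 0)
(6, 0)
(-6, 0)
(-16, 0)
(-27.314, 11.314)
(-39.335, 23.335)

Answer: (0, 0)
(6, 0)
(-6, 0)
(-16, 0)
(-27.314, 11.314)
(-39.335, 23.335)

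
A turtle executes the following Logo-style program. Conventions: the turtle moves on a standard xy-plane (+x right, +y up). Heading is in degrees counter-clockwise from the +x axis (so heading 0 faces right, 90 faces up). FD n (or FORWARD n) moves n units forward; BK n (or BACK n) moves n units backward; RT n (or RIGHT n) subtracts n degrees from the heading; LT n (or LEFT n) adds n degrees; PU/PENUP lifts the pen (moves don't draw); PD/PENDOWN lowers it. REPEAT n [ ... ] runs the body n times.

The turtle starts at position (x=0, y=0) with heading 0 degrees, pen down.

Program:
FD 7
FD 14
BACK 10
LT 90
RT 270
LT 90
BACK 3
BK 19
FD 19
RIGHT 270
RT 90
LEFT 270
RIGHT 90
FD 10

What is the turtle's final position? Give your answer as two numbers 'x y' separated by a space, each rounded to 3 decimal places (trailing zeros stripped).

Answer: 11 13

Derivation:
Executing turtle program step by step:
Start: pos=(0,0), heading=0, pen down
FD 7: (0,0) -> (7,0) [heading=0, draw]
FD 14: (7,0) -> (21,0) [heading=0, draw]
BK 10: (21,0) -> (11,0) [heading=0, draw]
LT 90: heading 0 -> 90
RT 270: heading 90 -> 180
LT 90: heading 180 -> 270
BK 3: (11,0) -> (11,3) [heading=270, draw]
BK 19: (11,3) -> (11,22) [heading=270, draw]
FD 19: (11,22) -> (11,3) [heading=270, draw]
RT 270: heading 270 -> 0
RT 90: heading 0 -> 270
LT 270: heading 270 -> 180
RT 90: heading 180 -> 90
FD 10: (11,3) -> (11,13) [heading=90, draw]
Final: pos=(11,13), heading=90, 7 segment(s) drawn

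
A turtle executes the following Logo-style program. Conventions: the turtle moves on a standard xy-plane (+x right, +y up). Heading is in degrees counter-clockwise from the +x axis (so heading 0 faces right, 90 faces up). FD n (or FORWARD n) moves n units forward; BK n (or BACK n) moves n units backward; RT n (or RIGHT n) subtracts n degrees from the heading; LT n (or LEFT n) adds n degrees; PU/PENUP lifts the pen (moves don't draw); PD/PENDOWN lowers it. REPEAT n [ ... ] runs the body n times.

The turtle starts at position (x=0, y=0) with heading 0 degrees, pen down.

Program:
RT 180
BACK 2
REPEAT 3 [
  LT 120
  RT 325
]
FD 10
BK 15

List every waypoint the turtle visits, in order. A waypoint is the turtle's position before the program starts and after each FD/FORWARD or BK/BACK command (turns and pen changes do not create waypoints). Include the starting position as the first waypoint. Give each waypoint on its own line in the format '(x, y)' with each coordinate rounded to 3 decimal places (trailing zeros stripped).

Answer: (0, 0)
(2, 0)
(4.588, -9.659)
(0.706, 4.83)

Derivation:
Executing turtle program step by step:
Start: pos=(0,0), heading=0, pen down
RT 180: heading 0 -> 180
BK 2: (0,0) -> (2,0) [heading=180, draw]
REPEAT 3 [
  -- iteration 1/3 --
  LT 120: heading 180 -> 300
  RT 325: heading 300 -> 335
  -- iteration 2/3 --
  LT 120: heading 335 -> 95
  RT 325: heading 95 -> 130
  -- iteration 3/3 --
  LT 120: heading 130 -> 250
  RT 325: heading 250 -> 285
]
FD 10: (2,0) -> (4.588,-9.659) [heading=285, draw]
BK 15: (4.588,-9.659) -> (0.706,4.83) [heading=285, draw]
Final: pos=(0.706,4.83), heading=285, 3 segment(s) drawn
Waypoints (4 total):
(0, 0)
(2, 0)
(4.588, -9.659)
(0.706, 4.83)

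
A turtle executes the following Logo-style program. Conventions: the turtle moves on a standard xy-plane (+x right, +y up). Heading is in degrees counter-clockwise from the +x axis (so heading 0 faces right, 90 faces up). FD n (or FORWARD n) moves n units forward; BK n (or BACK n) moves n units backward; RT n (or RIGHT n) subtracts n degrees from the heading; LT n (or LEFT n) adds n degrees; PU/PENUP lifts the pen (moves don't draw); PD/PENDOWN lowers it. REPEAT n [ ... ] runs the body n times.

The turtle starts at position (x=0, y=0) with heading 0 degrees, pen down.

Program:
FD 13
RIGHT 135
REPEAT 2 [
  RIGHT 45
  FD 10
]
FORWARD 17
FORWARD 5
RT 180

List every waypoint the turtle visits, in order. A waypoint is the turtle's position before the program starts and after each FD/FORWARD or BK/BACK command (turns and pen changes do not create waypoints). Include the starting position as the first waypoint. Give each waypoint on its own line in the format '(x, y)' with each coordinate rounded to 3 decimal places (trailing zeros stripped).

Executing turtle program step by step:
Start: pos=(0,0), heading=0, pen down
FD 13: (0,0) -> (13,0) [heading=0, draw]
RT 135: heading 0 -> 225
REPEAT 2 [
  -- iteration 1/2 --
  RT 45: heading 225 -> 180
  FD 10: (13,0) -> (3,0) [heading=180, draw]
  -- iteration 2/2 --
  RT 45: heading 180 -> 135
  FD 10: (3,0) -> (-4.071,7.071) [heading=135, draw]
]
FD 17: (-4.071,7.071) -> (-16.092,19.092) [heading=135, draw]
FD 5: (-16.092,19.092) -> (-19.627,22.627) [heading=135, draw]
RT 180: heading 135 -> 315
Final: pos=(-19.627,22.627), heading=315, 5 segment(s) drawn
Waypoints (6 total):
(0, 0)
(13, 0)
(3, 0)
(-4.071, 7.071)
(-16.092, 19.092)
(-19.627, 22.627)

Answer: (0, 0)
(13, 0)
(3, 0)
(-4.071, 7.071)
(-16.092, 19.092)
(-19.627, 22.627)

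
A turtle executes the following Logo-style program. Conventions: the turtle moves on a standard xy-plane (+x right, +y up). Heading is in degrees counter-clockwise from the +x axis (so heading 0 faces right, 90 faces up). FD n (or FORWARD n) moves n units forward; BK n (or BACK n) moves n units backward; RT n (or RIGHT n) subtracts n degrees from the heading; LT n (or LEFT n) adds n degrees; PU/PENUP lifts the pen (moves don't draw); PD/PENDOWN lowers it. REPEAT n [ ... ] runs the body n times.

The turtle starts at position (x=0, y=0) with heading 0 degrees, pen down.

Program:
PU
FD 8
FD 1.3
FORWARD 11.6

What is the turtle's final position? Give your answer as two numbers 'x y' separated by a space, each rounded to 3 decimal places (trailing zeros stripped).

Answer: 20.9 0

Derivation:
Executing turtle program step by step:
Start: pos=(0,0), heading=0, pen down
PU: pen up
FD 8: (0,0) -> (8,0) [heading=0, move]
FD 1.3: (8,0) -> (9.3,0) [heading=0, move]
FD 11.6: (9.3,0) -> (20.9,0) [heading=0, move]
Final: pos=(20.9,0), heading=0, 0 segment(s) drawn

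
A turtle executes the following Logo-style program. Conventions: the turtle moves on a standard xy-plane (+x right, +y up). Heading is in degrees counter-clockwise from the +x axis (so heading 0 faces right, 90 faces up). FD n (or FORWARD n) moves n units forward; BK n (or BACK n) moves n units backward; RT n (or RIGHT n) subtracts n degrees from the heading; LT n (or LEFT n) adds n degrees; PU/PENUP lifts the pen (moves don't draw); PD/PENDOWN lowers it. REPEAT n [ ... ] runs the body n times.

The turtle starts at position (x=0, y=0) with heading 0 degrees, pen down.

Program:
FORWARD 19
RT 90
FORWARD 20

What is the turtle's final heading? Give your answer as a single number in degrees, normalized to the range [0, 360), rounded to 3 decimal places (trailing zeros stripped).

Executing turtle program step by step:
Start: pos=(0,0), heading=0, pen down
FD 19: (0,0) -> (19,0) [heading=0, draw]
RT 90: heading 0 -> 270
FD 20: (19,0) -> (19,-20) [heading=270, draw]
Final: pos=(19,-20), heading=270, 2 segment(s) drawn

Answer: 270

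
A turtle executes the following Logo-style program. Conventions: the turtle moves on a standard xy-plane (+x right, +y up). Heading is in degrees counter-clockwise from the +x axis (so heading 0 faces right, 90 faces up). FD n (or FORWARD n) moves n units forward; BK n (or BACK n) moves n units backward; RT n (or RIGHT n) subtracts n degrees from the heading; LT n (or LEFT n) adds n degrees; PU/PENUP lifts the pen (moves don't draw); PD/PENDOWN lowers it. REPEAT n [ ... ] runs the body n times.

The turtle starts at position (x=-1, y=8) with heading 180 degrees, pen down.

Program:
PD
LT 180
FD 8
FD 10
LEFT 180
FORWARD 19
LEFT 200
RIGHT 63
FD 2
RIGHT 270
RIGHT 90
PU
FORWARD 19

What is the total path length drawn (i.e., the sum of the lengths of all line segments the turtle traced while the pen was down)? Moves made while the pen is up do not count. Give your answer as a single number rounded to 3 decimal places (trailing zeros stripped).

Executing turtle program step by step:
Start: pos=(-1,8), heading=180, pen down
PD: pen down
LT 180: heading 180 -> 0
FD 8: (-1,8) -> (7,8) [heading=0, draw]
FD 10: (7,8) -> (17,8) [heading=0, draw]
LT 180: heading 0 -> 180
FD 19: (17,8) -> (-2,8) [heading=180, draw]
LT 200: heading 180 -> 20
RT 63: heading 20 -> 317
FD 2: (-2,8) -> (-0.537,6.636) [heading=317, draw]
RT 270: heading 317 -> 47
RT 90: heading 47 -> 317
PU: pen up
FD 19: (-0.537,6.636) -> (13.358,-6.322) [heading=317, move]
Final: pos=(13.358,-6.322), heading=317, 4 segment(s) drawn

Segment lengths:
  seg 1: (-1,8) -> (7,8), length = 8
  seg 2: (7,8) -> (17,8), length = 10
  seg 3: (17,8) -> (-2,8), length = 19
  seg 4: (-2,8) -> (-0.537,6.636), length = 2
Total = 39

Answer: 39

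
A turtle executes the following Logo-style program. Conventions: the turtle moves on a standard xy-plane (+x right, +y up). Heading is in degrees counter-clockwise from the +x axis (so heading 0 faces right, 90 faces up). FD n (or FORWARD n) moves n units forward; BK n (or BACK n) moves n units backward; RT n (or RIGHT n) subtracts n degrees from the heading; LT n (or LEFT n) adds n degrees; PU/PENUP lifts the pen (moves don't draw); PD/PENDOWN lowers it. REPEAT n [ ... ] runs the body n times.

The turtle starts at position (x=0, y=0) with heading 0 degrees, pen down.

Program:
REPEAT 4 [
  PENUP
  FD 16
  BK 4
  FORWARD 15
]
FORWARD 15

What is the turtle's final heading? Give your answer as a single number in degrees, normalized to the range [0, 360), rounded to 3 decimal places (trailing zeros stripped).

Executing turtle program step by step:
Start: pos=(0,0), heading=0, pen down
REPEAT 4 [
  -- iteration 1/4 --
  PU: pen up
  FD 16: (0,0) -> (16,0) [heading=0, move]
  BK 4: (16,0) -> (12,0) [heading=0, move]
  FD 15: (12,0) -> (27,0) [heading=0, move]
  -- iteration 2/4 --
  PU: pen up
  FD 16: (27,0) -> (43,0) [heading=0, move]
  BK 4: (43,0) -> (39,0) [heading=0, move]
  FD 15: (39,0) -> (54,0) [heading=0, move]
  -- iteration 3/4 --
  PU: pen up
  FD 16: (54,0) -> (70,0) [heading=0, move]
  BK 4: (70,0) -> (66,0) [heading=0, move]
  FD 15: (66,0) -> (81,0) [heading=0, move]
  -- iteration 4/4 --
  PU: pen up
  FD 16: (81,0) -> (97,0) [heading=0, move]
  BK 4: (97,0) -> (93,0) [heading=0, move]
  FD 15: (93,0) -> (108,0) [heading=0, move]
]
FD 15: (108,0) -> (123,0) [heading=0, move]
Final: pos=(123,0), heading=0, 0 segment(s) drawn

Answer: 0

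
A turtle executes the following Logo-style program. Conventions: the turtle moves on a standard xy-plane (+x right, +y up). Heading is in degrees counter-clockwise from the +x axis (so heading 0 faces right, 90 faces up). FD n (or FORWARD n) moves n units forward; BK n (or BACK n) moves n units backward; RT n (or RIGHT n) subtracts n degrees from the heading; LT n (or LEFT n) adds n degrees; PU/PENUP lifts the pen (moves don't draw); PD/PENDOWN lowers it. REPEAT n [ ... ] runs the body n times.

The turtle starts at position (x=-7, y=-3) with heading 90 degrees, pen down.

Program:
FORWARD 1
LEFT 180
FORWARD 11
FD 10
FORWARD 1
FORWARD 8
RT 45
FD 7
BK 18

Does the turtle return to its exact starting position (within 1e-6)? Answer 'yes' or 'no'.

Answer: no

Derivation:
Executing turtle program step by step:
Start: pos=(-7,-3), heading=90, pen down
FD 1: (-7,-3) -> (-7,-2) [heading=90, draw]
LT 180: heading 90 -> 270
FD 11: (-7,-2) -> (-7,-13) [heading=270, draw]
FD 10: (-7,-13) -> (-7,-23) [heading=270, draw]
FD 1: (-7,-23) -> (-7,-24) [heading=270, draw]
FD 8: (-7,-24) -> (-7,-32) [heading=270, draw]
RT 45: heading 270 -> 225
FD 7: (-7,-32) -> (-11.95,-36.95) [heading=225, draw]
BK 18: (-11.95,-36.95) -> (0.778,-24.222) [heading=225, draw]
Final: pos=(0.778,-24.222), heading=225, 7 segment(s) drawn

Start position: (-7, -3)
Final position: (0.778, -24.222)
Distance = 22.602; >= 1e-6 -> NOT closed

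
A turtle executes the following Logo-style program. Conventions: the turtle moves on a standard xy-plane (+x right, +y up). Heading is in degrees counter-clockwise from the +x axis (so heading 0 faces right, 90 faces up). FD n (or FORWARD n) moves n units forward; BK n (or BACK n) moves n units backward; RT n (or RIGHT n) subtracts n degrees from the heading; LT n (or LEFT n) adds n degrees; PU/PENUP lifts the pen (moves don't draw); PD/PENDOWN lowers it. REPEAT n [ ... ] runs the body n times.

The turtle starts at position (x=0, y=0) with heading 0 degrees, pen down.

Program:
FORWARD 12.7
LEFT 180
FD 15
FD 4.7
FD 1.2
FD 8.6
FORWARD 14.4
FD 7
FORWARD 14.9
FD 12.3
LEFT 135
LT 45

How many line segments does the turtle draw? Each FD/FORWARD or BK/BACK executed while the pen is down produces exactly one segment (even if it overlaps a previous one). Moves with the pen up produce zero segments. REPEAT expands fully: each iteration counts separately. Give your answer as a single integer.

Executing turtle program step by step:
Start: pos=(0,0), heading=0, pen down
FD 12.7: (0,0) -> (12.7,0) [heading=0, draw]
LT 180: heading 0 -> 180
FD 15: (12.7,0) -> (-2.3,0) [heading=180, draw]
FD 4.7: (-2.3,0) -> (-7,0) [heading=180, draw]
FD 1.2: (-7,0) -> (-8.2,0) [heading=180, draw]
FD 8.6: (-8.2,0) -> (-16.8,0) [heading=180, draw]
FD 14.4: (-16.8,0) -> (-31.2,0) [heading=180, draw]
FD 7: (-31.2,0) -> (-38.2,0) [heading=180, draw]
FD 14.9: (-38.2,0) -> (-53.1,0) [heading=180, draw]
FD 12.3: (-53.1,0) -> (-65.4,0) [heading=180, draw]
LT 135: heading 180 -> 315
LT 45: heading 315 -> 0
Final: pos=(-65.4,0), heading=0, 9 segment(s) drawn
Segments drawn: 9

Answer: 9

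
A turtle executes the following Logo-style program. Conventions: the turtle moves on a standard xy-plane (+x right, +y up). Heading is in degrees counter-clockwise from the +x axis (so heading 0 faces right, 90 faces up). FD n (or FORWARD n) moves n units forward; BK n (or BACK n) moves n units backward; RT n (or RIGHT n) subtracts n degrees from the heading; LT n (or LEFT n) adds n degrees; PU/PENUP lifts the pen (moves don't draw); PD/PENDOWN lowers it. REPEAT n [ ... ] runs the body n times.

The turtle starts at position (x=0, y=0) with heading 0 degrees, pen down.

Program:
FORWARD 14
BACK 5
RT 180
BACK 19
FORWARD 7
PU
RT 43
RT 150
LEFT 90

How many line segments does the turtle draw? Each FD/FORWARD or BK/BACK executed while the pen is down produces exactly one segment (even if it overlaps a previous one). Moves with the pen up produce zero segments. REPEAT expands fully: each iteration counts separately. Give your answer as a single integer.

Answer: 4

Derivation:
Executing turtle program step by step:
Start: pos=(0,0), heading=0, pen down
FD 14: (0,0) -> (14,0) [heading=0, draw]
BK 5: (14,0) -> (9,0) [heading=0, draw]
RT 180: heading 0 -> 180
BK 19: (9,0) -> (28,0) [heading=180, draw]
FD 7: (28,0) -> (21,0) [heading=180, draw]
PU: pen up
RT 43: heading 180 -> 137
RT 150: heading 137 -> 347
LT 90: heading 347 -> 77
Final: pos=(21,0), heading=77, 4 segment(s) drawn
Segments drawn: 4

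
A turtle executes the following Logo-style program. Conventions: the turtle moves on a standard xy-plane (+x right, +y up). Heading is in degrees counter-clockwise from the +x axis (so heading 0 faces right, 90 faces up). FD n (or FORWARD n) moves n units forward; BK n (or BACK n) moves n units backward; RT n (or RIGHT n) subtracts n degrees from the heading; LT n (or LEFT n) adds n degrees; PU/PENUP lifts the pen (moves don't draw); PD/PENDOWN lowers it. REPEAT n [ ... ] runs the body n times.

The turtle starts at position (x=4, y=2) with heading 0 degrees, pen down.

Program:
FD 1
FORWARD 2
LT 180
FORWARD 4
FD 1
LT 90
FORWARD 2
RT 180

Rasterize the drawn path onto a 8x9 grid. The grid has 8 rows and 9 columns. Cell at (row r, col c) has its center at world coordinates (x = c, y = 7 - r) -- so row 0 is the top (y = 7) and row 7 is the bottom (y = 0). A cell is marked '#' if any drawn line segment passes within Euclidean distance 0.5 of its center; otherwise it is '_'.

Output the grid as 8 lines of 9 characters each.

Answer: _________
_________
_________
_________
_________
__######_
__#______
__#______

Derivation:
Segment 0: (4,2) -> (5,2)
Segment 1: (5,2) -> (7,2)
Segment 2: (7,2) -> (3,2)
Segment 3: (3,2) -> (2,2)
Segment 4: (2,2) -> (2,0)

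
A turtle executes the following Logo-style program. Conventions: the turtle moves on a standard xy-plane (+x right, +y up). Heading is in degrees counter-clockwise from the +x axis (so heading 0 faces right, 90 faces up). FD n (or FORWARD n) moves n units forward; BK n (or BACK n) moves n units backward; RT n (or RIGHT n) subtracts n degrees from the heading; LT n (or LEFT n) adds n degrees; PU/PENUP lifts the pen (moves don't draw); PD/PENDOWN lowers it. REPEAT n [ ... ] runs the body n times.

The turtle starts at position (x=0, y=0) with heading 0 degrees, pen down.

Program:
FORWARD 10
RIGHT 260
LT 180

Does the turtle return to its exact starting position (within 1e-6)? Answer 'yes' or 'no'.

Answer: no

Derivation:
Executing turtle program step by step:
Start: pos=(0,0), heading=0, pen down
FD 10: (0,0) -> (10,0) [heading=0, draw]
RT 260: heading 0 -> 100
LT 180: heading 100 -> 280
Final: pos=(10,0), heading=280, 1 segment(s) drawn

Start position: (0, 0)
Final position: (10, 0)
Distance = 10; >= 1e-6 -> NOT closed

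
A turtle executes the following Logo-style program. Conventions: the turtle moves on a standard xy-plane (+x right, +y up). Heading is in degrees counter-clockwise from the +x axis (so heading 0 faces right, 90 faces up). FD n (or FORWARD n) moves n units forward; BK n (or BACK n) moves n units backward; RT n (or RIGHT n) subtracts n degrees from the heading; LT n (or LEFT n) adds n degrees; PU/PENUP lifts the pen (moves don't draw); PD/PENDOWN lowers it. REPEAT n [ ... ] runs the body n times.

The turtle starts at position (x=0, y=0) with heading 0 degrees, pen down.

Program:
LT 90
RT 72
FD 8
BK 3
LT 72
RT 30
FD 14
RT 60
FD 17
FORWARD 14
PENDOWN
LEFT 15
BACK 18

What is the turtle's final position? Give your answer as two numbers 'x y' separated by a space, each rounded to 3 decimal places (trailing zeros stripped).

Answer: 25.369 9.011

Derivation:
Executing turtle program step by step:
Start: pos=(0,0), heading=0, pen down
LT 90: heading 0 -> 90
RT 72: heading 90 -> 18
FD 8: (0,0) -> (7.608,2.472) [heading=18, draw]
BK 3: (7.608,2.472) -> (4.755,1.545) [heading=18, draw]
LT 72: heading 18 -> 90
RT 30: heading 90 -> 60
FD 14: (4.755,1.545) -> (11.755,13.669) [heading=60, draw]
RT 60: heading 60 -> 0
FD 17: (11.755,13.669) -> (28.755,13.669) [heading=0, draw]
FD 14: (28.755,13.669) -> (42.755,13.669) [heading=0, draw]
PD: pen down
LT 15: heading 0 -> 15
BK 18: (42.755,13.669) -> (25.369,9.011) [heading=15, draw]
Final: pos=(25.369,9.011), heading=15, 6 segment(s) drawn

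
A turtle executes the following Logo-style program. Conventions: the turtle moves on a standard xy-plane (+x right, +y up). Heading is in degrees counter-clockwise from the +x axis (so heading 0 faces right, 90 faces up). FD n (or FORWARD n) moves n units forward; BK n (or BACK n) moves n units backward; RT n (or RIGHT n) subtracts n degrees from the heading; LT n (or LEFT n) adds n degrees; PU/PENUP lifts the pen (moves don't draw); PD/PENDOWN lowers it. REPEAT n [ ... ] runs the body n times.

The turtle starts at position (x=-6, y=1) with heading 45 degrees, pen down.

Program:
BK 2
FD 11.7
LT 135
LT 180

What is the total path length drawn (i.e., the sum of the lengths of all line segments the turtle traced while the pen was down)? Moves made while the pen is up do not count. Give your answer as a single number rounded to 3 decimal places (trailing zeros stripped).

Answer: 13.7

Derivation:
Executing turtle program step by step:
Start: pos=(-6,1), heading=45, pen down
BK 2: (-6,1) -> (-7.414,-0.414) [heading=45, draw]
FD 11.7: (-7.414,-0.414) -> (0.859,7.859) [heading=45, draw]
LT 135: heading 45 -> 180
LT 180: heading 180 -> 0
Final: pos=(0.859,7.859), heading=0, 2 segment(s) drawn

Segment lengths:
  seg 1: (-6,1) -> (-7.414,-0.414), length = 2
  seg 2: (-7.414,-0.414) -> (0.859,7.859), length = 11.7
Total = 13.7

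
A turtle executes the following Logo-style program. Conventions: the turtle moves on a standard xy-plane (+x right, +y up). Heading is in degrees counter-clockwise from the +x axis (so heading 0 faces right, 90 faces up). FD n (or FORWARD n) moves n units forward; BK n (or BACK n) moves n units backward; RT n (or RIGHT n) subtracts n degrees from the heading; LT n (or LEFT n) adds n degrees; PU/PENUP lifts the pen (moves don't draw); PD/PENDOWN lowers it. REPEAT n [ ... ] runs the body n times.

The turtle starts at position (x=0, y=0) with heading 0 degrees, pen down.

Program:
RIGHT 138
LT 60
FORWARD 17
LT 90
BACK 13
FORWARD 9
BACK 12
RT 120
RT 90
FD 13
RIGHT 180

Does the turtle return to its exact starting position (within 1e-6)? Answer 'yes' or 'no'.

Answer: no

Derivation:
Executing turtle program step by step:
Start: pos=(0,0), heading=0, pen down
RT 138: heading 0 -> 222
LT 60: heading 222 -> 282
FD 17: (0,0) -> (3.534,-16.629) [heading=282, draw]
LT 90: heading 282 -> 12
BK 13: (3.534,-16.629) -> (-9.181,-19.331) [heading=12, draw]
FD 9: (-9.181,-19.331) -> (-0.378,-17.46) [heading=12, draw]
BK 12: (-0.378,-17.46) -> (-12.116,-19.955) [heading=12, draw]
RT 120: heading 12 -> 252
RT 90: heading 252 -> 162
FD 13: (-12.116,-19.955) -> (-24.48,-15.938) [heading=162, draw]
RT 180: heading 162 -> 342
Final: pos=(-24.48,-15.938), heading=342, 5 segment(s) drawn

Start position: (0, 0)
Final position: (-24.48, -15.938)
Distance = 29.211; >= 1e-6 -> NOT closed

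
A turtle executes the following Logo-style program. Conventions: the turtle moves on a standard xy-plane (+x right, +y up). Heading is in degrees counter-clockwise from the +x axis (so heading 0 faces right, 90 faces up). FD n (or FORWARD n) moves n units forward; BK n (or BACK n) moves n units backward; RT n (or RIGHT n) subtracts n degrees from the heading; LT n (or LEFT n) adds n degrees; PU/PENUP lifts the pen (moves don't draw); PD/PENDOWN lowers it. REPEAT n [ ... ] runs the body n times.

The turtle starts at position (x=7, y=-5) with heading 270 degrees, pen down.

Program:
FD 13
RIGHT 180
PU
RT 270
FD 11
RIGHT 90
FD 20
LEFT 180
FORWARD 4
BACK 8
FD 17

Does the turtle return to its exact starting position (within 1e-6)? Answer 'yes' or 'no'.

Executing turtle program step by step:
Start: pos=(7,-5), heading=270, pen down
FD 13: (7,-5) -> (7,-18) [heading=270, draw]
RT 180: heading 270 -> 90
PU: pen up
RT 270: heading 90 -> 180
FD 11: (7,-18) -> (-4,-18) [heading=180, move]
RT 90: heading 180 -> 90
FD 20: (-4,-18) -> (-4,2) [heading=90, move]
LT 180: heading 90 -> 270
FD 4: (-4,2) -> (-4,-2) [heading=270, move]
BK 8: (-4,-2) -> (-4,6) [heading=270, move]
FD 17: (-4,6) -> (-4,-11) [heading=270, move]
Final: pos=(-4,-11), heading=270, 1 segment(s) drawn

Start position: (7, -5)
Final position: (-4, -11)
Distance = 12.53; >= 1e-6 -> NOT closed

Answer: no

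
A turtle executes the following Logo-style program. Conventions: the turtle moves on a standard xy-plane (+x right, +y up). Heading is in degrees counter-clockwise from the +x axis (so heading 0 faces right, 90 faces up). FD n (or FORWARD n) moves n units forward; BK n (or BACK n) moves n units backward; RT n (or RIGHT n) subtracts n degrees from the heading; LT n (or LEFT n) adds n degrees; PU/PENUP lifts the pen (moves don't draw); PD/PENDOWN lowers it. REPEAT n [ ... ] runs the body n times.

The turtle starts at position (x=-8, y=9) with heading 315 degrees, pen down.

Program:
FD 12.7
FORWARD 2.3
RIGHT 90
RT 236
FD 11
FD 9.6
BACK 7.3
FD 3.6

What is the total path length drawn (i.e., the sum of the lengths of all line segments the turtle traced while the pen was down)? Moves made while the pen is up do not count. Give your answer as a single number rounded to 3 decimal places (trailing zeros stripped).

Answer: 46.5

Derivation:
Executing turtle program step by step:
Start: pos=(-8,9), heading=315, pen down
FD 12.7: (-8,9) -> (0.98,0.02) [heading=315, draw]
FD 2.3: (0.98,0.02) -> (2.607,-1.607) [heading=315, draw]
RT 90: heading 315 -> 225
RT 236: heading 225 -> 349
FD 11: (2.607,-1.607) -> (13.405,-3.706) [heading=349, draw]
FD 9.6: (13.405,-3.706) -> (22.828,-5.537) [heading=349, draw]
BK 7.3: (22.828,-5.537) -> (15.662,-4.144) [heading=349, draw]
FD 3.6: (15.662,-4.144) -> (19.196,-4.831) [heading=349, draw]
Final: pos=(19.196,-4.831), heading=349, 6 segment(s) drawn

Segment lengths:
  seg 1: (-8,9) -> (0.98,0.02), length = 12.7
  seg 2: (0.98,0.02) -> (2.607,-1.607), length = 2.3
  seg 3: (2.607,-1.607) -> (13.405,-3.706), length = 11
  seg 4: (13.405,-3.706) -> (22.828,-5.537), length = 9.6
  seg 5: (22.828,-5.537) -> (15.662,-4.144), length = 7.3
  seg 6: (15.662,-4.144) -> (19.196,-4.831), length = 3.6
Total = 46.5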